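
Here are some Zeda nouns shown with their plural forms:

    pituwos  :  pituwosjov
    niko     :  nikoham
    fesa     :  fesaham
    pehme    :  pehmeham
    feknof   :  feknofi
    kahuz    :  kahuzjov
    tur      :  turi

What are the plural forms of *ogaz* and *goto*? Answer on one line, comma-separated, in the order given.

ogazjov, gotoham

The pattern is sibilance of the final sound: -jov when the stem ends in a sibilant (*pituwos*, *kahuz*); -i when the stem ends in a non-sibilant consonant (*feknof*, *tur*); -ham when the stem ends in a vowel (*niko*, *fesa*, *pehme*).
The final sound of *ogaz* is /z/, which is a sibilant, so the suffix is -jov, giving *ogazjov*.
*goto*: final sound = /o/, a vowel → -ham → *gotoham*.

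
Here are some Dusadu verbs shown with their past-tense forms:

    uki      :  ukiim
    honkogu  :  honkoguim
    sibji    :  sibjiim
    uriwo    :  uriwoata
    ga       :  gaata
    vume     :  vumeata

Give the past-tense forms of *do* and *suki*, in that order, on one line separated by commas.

doata, sukiim

The suffix is conditioned by the last vowel: -im when the last vowel of the stem is a high vowel (*uki*, *honkogu*, *sibji*); -ata when the last vowel of the stem is a non-high vowel (*uriwo*, *ga*, *vume*).
Since the last vowel of *do* is /o/ (a non-high vowel), it takes -ata, giving *doata*.
The last vowel of *suki* is /i/, which is a high vowel, so the suffix is -im, giving *sukiim*.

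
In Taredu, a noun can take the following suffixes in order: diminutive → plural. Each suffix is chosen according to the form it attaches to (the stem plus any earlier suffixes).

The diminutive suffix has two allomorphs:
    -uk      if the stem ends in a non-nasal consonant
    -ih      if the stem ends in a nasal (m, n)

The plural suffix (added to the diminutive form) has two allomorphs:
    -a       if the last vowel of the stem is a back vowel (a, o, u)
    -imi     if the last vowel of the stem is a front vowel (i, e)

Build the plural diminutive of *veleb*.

velebuka

The final consonant of *veleb* is /b/, which is non-nasal, so the diminutive suffix is -uk, giving *velebuk*.
The last vowel of the diminutive form *velebuk* is /u/, which is a back vowel, so the plural suffix is -a, giving *velebuka*.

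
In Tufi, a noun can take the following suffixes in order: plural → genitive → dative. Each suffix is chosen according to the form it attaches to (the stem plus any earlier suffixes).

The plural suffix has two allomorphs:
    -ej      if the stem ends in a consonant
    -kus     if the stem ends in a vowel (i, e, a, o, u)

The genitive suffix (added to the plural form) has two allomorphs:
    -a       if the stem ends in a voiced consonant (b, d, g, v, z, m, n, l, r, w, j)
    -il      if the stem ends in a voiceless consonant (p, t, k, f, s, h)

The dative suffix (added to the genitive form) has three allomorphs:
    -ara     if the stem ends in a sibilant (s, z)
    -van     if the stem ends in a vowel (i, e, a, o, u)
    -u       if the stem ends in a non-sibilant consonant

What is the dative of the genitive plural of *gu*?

gukusilu

The final sound of *gu* is /u/, which is a vowel, so the plural suffix is -kus, giving *gukus*.
The final consonant of the plural form *gukus* is /s/, which is voiceless, so the genitive suffix is -il, giving *gukusil*.
The genitive form *gukusil* — final sound /l/ (a non-sibilant consonant) → -u → *gukusilu*.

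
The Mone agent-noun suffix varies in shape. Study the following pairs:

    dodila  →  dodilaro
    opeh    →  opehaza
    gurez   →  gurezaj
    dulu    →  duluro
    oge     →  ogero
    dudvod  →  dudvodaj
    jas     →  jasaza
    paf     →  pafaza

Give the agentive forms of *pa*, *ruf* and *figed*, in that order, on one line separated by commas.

paro, rufaza, figedaj

The pattern is voicing of the final sound: -aza when the stem ends in a voiceless consonant (*opeh*, *jas*, *paf*); -aj when the stem ends in a voiced consonant (*gurez*, *dudvod*); -ro when the stem ends in a vowel (*dodila*, *dulu*, *oge*).
*pa* — final sound /a/ (a vowel) → -ro → *paro*.
The final sound of *ruf* is /f/, which is a voiceless consonant, so the suffix is -aza, giving *rufaza*.
*figed*: final sound = /d/, a voiced consonant → -aj → *figedaj*.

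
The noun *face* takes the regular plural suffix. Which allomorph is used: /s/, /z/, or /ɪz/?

/ɪz/

The stem *face* ends in a sibilant (/s, z, ʃ, ʒ, tʃ, dʒ/).
The plural suffix surfaces as /ɪz/ after sibilants, /s/ after other voiceless consonants, and /z/ after other voiced sounds.
So the plural -s on *face* is pronounced /ɪz/.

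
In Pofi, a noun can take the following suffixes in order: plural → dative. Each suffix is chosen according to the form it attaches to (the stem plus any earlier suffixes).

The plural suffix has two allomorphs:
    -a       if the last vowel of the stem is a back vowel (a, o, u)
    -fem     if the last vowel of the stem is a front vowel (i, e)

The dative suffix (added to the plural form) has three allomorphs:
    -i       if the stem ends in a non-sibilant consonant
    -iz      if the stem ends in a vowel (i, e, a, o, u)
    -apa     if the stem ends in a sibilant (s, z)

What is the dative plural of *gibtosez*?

*gibtosez* — last vowel /e/ (a front vowel) → -fem → *gibtosezfem*.
The plural form *gibtosezfem* — final sound /m/ (a non-sibilant consonant) → -i → *gibtosezfemi*.

gibtosezfemi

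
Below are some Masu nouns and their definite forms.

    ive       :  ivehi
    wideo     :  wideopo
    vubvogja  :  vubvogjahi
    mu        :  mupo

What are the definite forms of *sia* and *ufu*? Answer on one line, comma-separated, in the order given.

The pattern is rounding harmony: -po when the last vowel of the stem is a rounded vowel (*wideo*, *mu*); -hi when the last vowel of the stem is an unrounded vowel (*ive*, *vubvogja*).
*sia*: last vowel = /a/, an unrounded vowel → -hi → *siahi*.
The last vowel of *ufu* is /u/, which is a rounded vowel, so the suffix is -po, giving *ufupo*.

siahi, ufupo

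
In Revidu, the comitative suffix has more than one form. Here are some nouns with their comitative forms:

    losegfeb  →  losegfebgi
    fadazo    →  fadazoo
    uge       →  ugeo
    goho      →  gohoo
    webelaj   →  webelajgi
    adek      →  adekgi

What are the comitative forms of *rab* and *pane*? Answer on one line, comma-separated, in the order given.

The alternation tracks the final sound of the stem — -gi when the stem ends in a consonant (*losegfeb*, *webelaj*, *adek*); -o when the stem ends in a vowel (*fadazo*, *uge*, *goho*).
The final sound of *rab* is /b/, which is a consonant, so the suffix is -gi, giving *rabgi*.
Since the final sound of *pane* is /e/ (a vowel), it takes -o, giving *paneo*.

rabgi, paneo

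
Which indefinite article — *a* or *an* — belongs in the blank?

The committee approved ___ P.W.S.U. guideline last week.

a

The indefinite article is chosen by the initial *sound* of the following word, not its spelling.
The initialism *P.W.S.U.* is read letter by letter; the first letter, P, is pronounced /piː/, which begins with a consonant sound.
So the article is *a*: The committee approved a P.W.S.U. guideline last week.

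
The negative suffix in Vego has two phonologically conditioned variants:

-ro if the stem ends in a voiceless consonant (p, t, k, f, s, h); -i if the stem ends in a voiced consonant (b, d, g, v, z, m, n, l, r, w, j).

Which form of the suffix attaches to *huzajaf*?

Since the final consonant of *huzajaf* is /f/ (voiceless), it takes -ro.

-ro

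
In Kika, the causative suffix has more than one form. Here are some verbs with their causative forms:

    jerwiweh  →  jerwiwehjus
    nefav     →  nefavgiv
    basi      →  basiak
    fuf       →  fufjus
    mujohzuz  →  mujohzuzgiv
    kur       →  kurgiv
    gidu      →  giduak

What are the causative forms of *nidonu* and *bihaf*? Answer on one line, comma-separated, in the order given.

Looking at the final sound of each stem: -jus when the stem ends in a voiceless consonant (*jerwiweh*, *fuf*); -giv when the stem ends in a voiced consonant (*nefav*, *mujohzuz*, *kur*); -ak when the stem ends in a vowel (*basi*, *gidu*).
Since the final sound of *nidonu* is /u/ (a vowel), it takes -ak, giving *nidonuak*.
*bihaf* — final sound /f/ (a voiceless consonant) → -jus → *bihafjus*.

nidonuak, bihafjus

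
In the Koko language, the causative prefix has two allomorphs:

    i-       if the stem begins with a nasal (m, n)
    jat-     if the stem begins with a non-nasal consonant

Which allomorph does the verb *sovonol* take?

The first consonant of *sovonol* is /s/, which is non-nasal, so the prefix is jat-.

jat-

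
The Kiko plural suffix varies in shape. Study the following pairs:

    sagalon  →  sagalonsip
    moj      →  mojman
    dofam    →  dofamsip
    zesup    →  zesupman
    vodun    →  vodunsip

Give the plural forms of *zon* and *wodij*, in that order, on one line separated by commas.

zonsip, wodijman

The pattern is nasality of the final consonant: -sip when the stem ends in a nasal (*sagalon*, *dofam*, *vodun*); -man when the stem ends in a non-nasal consonant (*moj*, *zesup*).
*zon*: final consonant = /n/, a nasal → -sip → *zonsip*.
*wodij* — final consonant /j/ (non-nasal) → -man → *wodijman*.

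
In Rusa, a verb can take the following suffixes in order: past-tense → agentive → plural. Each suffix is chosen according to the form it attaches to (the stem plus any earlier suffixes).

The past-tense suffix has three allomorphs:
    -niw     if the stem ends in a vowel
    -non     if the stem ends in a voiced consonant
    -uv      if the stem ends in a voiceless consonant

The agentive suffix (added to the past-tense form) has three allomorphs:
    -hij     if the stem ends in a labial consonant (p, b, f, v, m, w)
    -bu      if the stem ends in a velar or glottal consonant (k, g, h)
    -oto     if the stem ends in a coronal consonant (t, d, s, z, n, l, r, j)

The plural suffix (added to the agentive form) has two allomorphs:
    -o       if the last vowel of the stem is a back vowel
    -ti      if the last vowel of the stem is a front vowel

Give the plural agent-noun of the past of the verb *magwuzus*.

magwuzusuvhijti

*magwuzus*: final sound = /s/, a voiceless consonant → -uv → *magwuzusuv*.
Since the final consonant of the past-tense form *magwuzusuv* is /v/ (labial), it takes -hij, giving *magwuzusuvhij*.
The agentive form *magwuzusuvhij*: last vowel = /i/, a front vowel → -ti → *magwuzusuvhijti*.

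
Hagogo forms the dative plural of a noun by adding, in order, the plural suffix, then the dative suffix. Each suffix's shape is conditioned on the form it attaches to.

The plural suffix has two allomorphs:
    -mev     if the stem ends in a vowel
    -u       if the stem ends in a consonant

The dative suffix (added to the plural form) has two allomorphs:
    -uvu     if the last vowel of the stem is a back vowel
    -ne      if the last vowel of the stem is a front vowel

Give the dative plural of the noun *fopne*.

fopnemevne

Since the final sound of *fopne* is /e/ (a vowel), it takes -mev, giving *fopnemev*.
Since the last vowel of the plural form *fopnemev* is /e/ (a front vowel), it takes -ne, giving *fopnemevne*.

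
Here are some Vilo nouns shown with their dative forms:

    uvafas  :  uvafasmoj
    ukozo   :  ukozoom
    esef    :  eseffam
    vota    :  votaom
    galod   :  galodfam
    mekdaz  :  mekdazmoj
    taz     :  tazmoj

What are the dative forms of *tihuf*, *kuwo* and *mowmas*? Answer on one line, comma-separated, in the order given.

The pattern is sibilance of the final sound: -moj when the stem ends in a sibilant (*uvafas*, *mekdaz*, *taz*); -fam when the stem ends in a non-sibilant consonant (*esef*, *galod*); -om when the stem ends in a vowel (*ukozo*, *vota*).
The final sound of *tihuf* is /f/, which is a non-sibilant consonant, so the suffix is -fam, giving *tihuffam*.
The final sound of *kuwo* is /o/, which is a vowel, so the suffix is -om, giving *kuwoom*.
Since the final sound of *mowmas* is /s/ (a sibilant), it takes -moj, giving *mowmasmoj*.

tihuffam, kuwoom, mowmasmoj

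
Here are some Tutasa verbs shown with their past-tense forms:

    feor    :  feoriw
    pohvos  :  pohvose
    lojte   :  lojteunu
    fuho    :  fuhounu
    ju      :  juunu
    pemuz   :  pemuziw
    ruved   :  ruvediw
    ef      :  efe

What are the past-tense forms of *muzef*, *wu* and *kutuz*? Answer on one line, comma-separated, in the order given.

The suffix is conditioned by the final sound: -e when the stem ends in a voiceless consonant (*pohvos*, *ef*); -iw when the stem ends in a voiced consonant (*feor*, *pemuz*, *ruved*); -unu when the stem ends in a vowel (*lojte*, *fuho*, *ju*).
Since the final sound of *muzef* is /f/ (a voiceless consonant), it takes -e, giving *muzefe*.
Since the final sound of *wu* is /u/ (a vowel), it takes -unu, giving *wuunu*.
*kutuz*: final sound = /z/, a voiced consonant → -iw → *kutuziw*.

muzefe, wuunu, kutuziw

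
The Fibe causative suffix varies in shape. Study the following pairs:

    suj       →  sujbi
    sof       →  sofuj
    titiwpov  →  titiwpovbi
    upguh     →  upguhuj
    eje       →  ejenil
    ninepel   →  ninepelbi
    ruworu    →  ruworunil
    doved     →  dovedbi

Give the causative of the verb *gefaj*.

gefajbi

Looking at the final sound of each stem: -uj when the stem ends in a voiceless consonant (*sof*, *upguh*); -bi when the stem ends in a voiced consonant (*suj*, *titiwpov*, *ninepel*, *doved*); -nil when the stem ends in a vowel (*eje*, *ruworu*).
*gefaj*: final sound = /j/, a voiced consonant → -bi → *gefajbi*.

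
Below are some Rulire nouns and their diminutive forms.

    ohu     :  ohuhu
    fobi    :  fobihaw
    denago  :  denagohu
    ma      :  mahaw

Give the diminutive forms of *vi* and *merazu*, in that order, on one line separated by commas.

vihaw, merazuhu

The alternation tracks the last vowel of the stem — -hu when the last vowel of the stem is a rounded vowel (*ohu*, *denago*); -haw when the last vowel of the stem is an unrounded vowel (*fobi*, *ma*).
Since the last vowel of *vi* is /i/ (an unrounded vowel), it takes -haw, giving *vihaw*.
*merazu*: last vowel = /u/, a rounded vowel → -hu → *merazuhu*.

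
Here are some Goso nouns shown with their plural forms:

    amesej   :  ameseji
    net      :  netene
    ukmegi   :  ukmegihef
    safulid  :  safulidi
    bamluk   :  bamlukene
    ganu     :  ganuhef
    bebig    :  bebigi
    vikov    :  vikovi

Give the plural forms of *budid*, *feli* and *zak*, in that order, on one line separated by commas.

The pattern is voicing of the final sound: -ene when the stem ends in a voiceless consonant (*net*, *bamluk*); -i when the stem ends in a voiced consonant (*amesej*, *safulid*, *bebig*, *vikov*); -hef when the stem ends in a vowel (*ukmegi*, *ganu*).
Since the final sound of *budid* is /d/ (a voiced consonant), it takes -i, giving *budidi*.
*feli*: final sound = /i/, a vowel → -hef → *felihef*.
*zak*: final sound = /k/, a voiceless consonant → -ene → *zakene*.

budidi, felihef, zakene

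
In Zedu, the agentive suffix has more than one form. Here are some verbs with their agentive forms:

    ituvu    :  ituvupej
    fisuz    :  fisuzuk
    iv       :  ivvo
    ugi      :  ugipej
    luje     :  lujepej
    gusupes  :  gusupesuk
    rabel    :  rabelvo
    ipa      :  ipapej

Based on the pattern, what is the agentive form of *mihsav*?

mihsavvo

The suffix is conditioned by the final sound: -uk when the stem ends in a sibilant (*fisuz*, *gusupes*); -vo when the stem ends in a non-sibilant consonant (*iv*, *rabel*); -pej when the stem ends in a vowel (*ituvu*, *ugi*, *luje*, *ipa*).
*mihsav*: final sound = /v/, a non-sibilant consonant → -vo → *mihsavvo*.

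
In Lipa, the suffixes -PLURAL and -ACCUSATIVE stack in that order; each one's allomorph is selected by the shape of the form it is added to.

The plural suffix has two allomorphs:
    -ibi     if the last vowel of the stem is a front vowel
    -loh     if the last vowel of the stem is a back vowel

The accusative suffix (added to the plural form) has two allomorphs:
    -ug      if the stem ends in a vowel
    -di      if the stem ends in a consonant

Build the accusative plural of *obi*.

*obi* — last vowel /i/ (a front vowel) → -ibi → *obiibi*.
Since the final sound of the plural form *obiibi* is /i/ (a vowel), it takes -ug, giving *obiibiug*.

obiibiug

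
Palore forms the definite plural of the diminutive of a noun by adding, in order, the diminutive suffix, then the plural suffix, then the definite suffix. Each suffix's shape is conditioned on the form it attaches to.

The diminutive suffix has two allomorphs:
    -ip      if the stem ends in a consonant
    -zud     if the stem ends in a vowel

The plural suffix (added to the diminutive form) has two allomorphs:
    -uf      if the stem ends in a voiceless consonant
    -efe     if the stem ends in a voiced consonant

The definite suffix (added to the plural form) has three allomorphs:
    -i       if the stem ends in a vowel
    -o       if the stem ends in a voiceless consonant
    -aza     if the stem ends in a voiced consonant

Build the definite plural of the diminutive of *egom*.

egomipufo

Since the final sound of *egom* is /m/ (a consonant), it takes -ip, giving *egomip*.
The diminutive form *egomip* — final consonant /p/ (voiceless) → -uf → *egomipuf*.
Since the final sound of the plural form *egomipuf* is /f/ (a voiceless consonant), it takes -o, giving *egomipufo*.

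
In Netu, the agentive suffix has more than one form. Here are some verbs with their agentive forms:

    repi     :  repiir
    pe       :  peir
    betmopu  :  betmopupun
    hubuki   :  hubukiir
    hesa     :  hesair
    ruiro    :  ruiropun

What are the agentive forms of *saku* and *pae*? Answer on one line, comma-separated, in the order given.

sakupun, paeir

The alternation tracks the last vowel of the stem — -pun when the last vowel of the stem is a rounded vowel (*betmopu*, *ruiro*); -ir when the last vowel of the stem is an unrounded vowel (*repi*, *pe*, *hubuki*, *hesa*).
The last vowel of *saku* is /u/, which is a rounded vowel, so the suffix is -pun, giving *sakupun*.
Since the last vowel of *pae* is /e/ (an unrounded vowel), it takes -ir, giving *paeir*.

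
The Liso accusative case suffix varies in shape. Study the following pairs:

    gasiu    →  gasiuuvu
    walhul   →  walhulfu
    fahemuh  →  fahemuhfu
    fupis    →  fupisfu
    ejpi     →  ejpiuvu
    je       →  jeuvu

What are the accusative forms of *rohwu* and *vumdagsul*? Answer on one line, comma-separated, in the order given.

rohwuuvu, vumdagsulfu

The pattern is consonant vs. vowel: -fu when the stem ends in a consonant (*walhul*, *fahemuh*, *fupis*); -uvu when the stem ends in a vowel (*gasiu*, *ejpi*, *je*).
Since the final sound of *rohwu* is /u/ (a vowel), it takes -uvu, giving *rohwuuvu*.
*vumdagsul*: final sound = /l/, a consonant → -fu → *vumdagsulfu*.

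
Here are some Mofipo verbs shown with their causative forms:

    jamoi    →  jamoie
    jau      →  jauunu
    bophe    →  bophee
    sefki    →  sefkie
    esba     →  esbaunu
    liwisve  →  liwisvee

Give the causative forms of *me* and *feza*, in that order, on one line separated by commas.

mee, fezaunu

Looking at the last vowel of each stem: -e when the last vowel of the stem is a front vowel (*jamoi*, *bophe*, *sefki*, *liwisve*); -unu when the last vowel of the stem is a back vowel (*jau*, *esba*).
Since the last vowel of *me* is /e/ (a front vowel), it takes -e, giving *mee*.
*feza*: last vowel = /a/, a back vowel → -unu → *fezaunu*.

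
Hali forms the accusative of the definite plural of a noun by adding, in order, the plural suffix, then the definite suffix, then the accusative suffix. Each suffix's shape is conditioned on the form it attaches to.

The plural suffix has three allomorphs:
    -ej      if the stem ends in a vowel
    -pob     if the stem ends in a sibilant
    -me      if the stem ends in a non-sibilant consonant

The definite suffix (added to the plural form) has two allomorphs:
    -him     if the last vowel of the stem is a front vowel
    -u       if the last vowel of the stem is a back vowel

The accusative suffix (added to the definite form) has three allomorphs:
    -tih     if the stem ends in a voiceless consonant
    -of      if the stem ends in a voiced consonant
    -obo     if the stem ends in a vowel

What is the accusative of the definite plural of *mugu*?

muguejhimof

*mugu* — final sound /u/ (a vowel) → -ej → *muguej*.
Since the last vowel of the plural form *muguej* is /e/ (a front vowel), it takes -him, giving *muguejhim*.
Since the final sound of the definite form *muguejhim* is /m/ (a voiced consonant), it takes -of, giving *muguejhimof*.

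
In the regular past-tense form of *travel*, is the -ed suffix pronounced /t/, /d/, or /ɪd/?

The stem *travel* ends in a voiced sound other than /d/.
The -ed suffix is realized as /ɪd/ after /t, d/; as /t/ after other voiceless consonants; and as /d/ after other voiced sounds.
So -ed on *travel* is pronounced /d/.

/d/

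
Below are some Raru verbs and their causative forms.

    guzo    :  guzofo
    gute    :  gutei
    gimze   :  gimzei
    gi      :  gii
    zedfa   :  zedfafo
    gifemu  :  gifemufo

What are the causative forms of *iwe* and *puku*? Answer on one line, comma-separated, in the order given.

Looking at the last vowel of each stem: -i when the last vowel of the stem is a front vowel (*gute*, *gimze*, *gi*); -fo when the last vowel of the stem is a back vowel (*guzo*, *zedfa*, *gifemu*).
The last vowel of *iwe* is /e/, which is a front vowel, so the suffix is -i, giving *iwei*.
*puku* — last vowel /u/ (a back vowel) → -fo → *pukufo*.

iwei, pukufo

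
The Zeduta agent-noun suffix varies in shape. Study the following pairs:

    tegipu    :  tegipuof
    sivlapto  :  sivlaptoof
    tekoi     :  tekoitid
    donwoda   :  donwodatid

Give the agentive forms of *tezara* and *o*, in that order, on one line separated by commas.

tezaratid, oof

The suffix is conditioned by the last vowel: -of when the last vowel of the stem is a rounded vowel (*tegipu*, *sivlapto*); -tid when the last vowel of the stem is an unrounded vowel (*tekoi*, *donwoda*).
*tezara* — last vowel /a/ (an unrounded vowel) → -tid → *tezaratid*.
Since the last vowel of *o* is /o/ (a rounded vowel), it takes -of, giving *oof*.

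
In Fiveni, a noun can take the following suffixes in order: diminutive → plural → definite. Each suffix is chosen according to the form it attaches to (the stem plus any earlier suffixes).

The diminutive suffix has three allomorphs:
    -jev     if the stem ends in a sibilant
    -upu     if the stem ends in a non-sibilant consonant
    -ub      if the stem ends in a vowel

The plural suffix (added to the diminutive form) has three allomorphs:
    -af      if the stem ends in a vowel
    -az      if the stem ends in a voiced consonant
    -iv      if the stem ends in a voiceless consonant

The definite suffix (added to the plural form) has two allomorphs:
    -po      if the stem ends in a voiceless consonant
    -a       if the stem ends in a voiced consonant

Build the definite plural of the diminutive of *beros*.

Since the final sound of *beros* is /s/ (a sibilant), it takes -jev, giving *berosjev*.
The final sound of the diminutive form *berosjev* is /v/, which is a voiced consonant, so the plural suffix is -az, giving *berosjevaz*.
The plural form *berosjevaz*: final consonant = /z/, voiced → -a → *berosjevaza*.

berosjevaza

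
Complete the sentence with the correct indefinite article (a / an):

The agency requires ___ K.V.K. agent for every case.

a

The indefinite article is chosen by the initial *sound* of the following word, not its spelling.
The initialism *K.V.K.* is read letter by letter; the first letter, K, is pronounced /keɪ/, which begins with a consonant sound.
So the article is *a*: The agency requires a K.V.K. agent for every case.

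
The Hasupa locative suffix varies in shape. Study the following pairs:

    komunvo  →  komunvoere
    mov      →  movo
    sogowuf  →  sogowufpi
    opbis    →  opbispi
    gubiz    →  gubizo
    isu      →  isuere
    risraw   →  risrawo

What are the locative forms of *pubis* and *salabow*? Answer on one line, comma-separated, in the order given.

The suffix is conditioned by the final sound: -pi when the stem ends in a voiceless consonant (*sogowuf*, *opbis*); -o when the stem ends in a voiced consonant (*mov*, *gubiz*, *risraw*); -ere when the stem ends in a vowel (*komunvo*, *isu*).
The final sound of *pubis* is /s/, which is a voiceless consonant, so the suffix is -pi, giving *pubispi*.
Since the final sound of *salabow* is /w/ (a voiced consonant), it takes -o, giving *salabowo*.

pubispi, salabowo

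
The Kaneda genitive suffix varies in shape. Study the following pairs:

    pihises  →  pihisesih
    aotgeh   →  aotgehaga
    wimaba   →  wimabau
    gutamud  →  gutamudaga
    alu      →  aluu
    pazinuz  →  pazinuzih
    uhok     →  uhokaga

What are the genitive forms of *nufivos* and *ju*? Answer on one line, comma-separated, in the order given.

The alternation tracks the final sound of the stem — -ih when the stem ends in a sibilant (*pihises*, *pazinuz*); -aga when the stem ends in a non-sibilant consonant (*aotgeh*, *gutamud*, *uhok*); -u when the stem ends in a vowel (*wimaba*, *alu*).
*nufivos*: final sound = /s/, a sibilant → -ih → *nufivosih*.
*ju*: final sound = /u/, a vowel → -u → *juu*.

nufivosih, juu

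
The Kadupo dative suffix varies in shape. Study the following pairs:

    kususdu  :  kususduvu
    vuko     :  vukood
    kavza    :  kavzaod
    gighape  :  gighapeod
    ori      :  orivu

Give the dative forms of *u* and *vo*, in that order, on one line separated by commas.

uvu, vood

The pattern is height harmony: -vu when the last vowel of the stem is a high vowel (*kususdu*, *ori*); -od when the last vowel of the stem is a non-high vowel (*vuko*, *kavza*, *gighape*).
*u* — last vowel /u/ (a high vowel) → -vu → *uvu*.
Since the last vowel of *vo* is /o/ (a non-high vowel), it takes -od, giving *vood*.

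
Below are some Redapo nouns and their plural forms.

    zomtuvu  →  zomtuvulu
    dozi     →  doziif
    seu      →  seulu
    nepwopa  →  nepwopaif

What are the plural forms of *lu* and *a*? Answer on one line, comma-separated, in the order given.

lulu, aif

The pattern is rounding harmony: -lu when the last vowel of the stem is a rounded vowel (*zomtuvu*, *seu*); -if when the last vowel of the stem is an unrounded vowel (*dozi*, *nepwopa*).
The last vowel of *lu* is /u/, which is a rounded vowel, so the suffix is -lu, giving *lulu*.
*a*: last vowel = /a/, an unrounded vowel → -if → *aif*.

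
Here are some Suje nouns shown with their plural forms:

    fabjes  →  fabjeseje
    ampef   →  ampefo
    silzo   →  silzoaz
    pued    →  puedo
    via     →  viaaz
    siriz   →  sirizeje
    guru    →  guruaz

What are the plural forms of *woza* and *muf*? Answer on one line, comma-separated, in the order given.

wozaaz, mufo

The suffix is conditioned by the final sound: -eje when the stem ends in a sibilant (*fabjes*, *siriz*); -o when the stem ends in a non-sibilant consonant (*ampef*, *pued*); -az when the stem ends in a vowel (*silzo*, *via*, *guru*).
The final sound of *woza* is /a/, which is a vowel, so the suffix is -az, giving *wozaaz*.
The final sound of *muf* is /f/, which is a non-sibilant consonant, so the suffix is -o, giving *mufo*.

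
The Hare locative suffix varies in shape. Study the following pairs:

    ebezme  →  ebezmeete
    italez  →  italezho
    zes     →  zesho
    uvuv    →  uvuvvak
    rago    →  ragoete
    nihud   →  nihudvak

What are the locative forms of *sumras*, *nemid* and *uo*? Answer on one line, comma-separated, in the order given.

sumrasho, nemidvak, uoete

The pattern is sibilance of the final sound: -ho when the stem ends in a sibilant (*italez*, *zes*); -vak when the stem ends in a non-sibilant consonant (*uvuv*, *nihud*); -ete when the stem ends in a vowel (*ebezme*, *rago*).
The final sound of *sumras* is /s/, which is a sibilant, so the suffix is -ho, giving *sumrasho*.
*nemid* — final sound /d/ (a non-sibilant consonant) → -vak → *nemidvak*.
*uo*: final sound = /o/, a vowel → -ete → *uoete*.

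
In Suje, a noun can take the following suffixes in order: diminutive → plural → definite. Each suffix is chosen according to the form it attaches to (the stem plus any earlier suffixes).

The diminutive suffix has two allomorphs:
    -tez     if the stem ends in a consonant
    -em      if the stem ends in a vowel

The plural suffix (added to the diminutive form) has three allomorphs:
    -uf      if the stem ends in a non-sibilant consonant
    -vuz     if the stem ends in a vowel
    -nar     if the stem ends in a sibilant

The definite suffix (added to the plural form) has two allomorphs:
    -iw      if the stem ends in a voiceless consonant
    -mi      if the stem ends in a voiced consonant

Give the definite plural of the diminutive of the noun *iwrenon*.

Since the final sound of *iwrenon* is /n/ (a consonant), it takes -tez, giving *iwrenontez*.
The diminutive form *iwrenontez*: final sound = /z/, a sibilant → -nar → *iwrenonteznar*.
Since the final consonant of the plural form *iwrenonteznar* is /r/ (voiced), it takes -mi, giving *iwrenonteznarmi*.

iwrenonteznarmi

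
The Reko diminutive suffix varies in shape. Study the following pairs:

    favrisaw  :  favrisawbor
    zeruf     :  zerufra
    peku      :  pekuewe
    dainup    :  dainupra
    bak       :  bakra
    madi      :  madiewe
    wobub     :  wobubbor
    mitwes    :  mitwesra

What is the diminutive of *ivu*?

ivuewe

The pattern is voicing of the final sound: -ra when the stem ends in a voiceless consonant (*zeruf*, *dainup*, *bak*, *mitwes*); -bor when the stem ends in a voiced consonant (*favrisaw*, *wobub*); -ewe when the stem ends in a vowel (*peku*, *madi*).
*ivu* — final sound /u/ (a vowel) → -ewe → *ivuewe*.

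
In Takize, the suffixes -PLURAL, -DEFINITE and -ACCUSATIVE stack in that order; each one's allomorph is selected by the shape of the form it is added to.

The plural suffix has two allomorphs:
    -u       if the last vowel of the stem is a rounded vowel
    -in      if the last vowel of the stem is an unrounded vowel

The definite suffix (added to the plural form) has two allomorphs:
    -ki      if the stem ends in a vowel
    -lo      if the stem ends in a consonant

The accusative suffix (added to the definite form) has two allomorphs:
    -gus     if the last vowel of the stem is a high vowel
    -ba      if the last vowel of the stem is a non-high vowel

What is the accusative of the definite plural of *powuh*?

powuhukigus

The last vowel of *powuh* is /u/, which is a rounded vowel, so the plural suffix is -u, giving *powuhu*.
Since the final sound of the plural form *powuhu* is /u/ (a vowel), it takes -ki, giving *powuhuki*.
Since the last vowel of the definite form *powuhuki* is /i/ (a high vowel), it takes -gus, giving *powuhukigus*.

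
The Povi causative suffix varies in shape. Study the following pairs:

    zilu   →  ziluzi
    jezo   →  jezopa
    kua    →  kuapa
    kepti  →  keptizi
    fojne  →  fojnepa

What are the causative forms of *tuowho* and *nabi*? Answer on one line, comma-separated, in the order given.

tuowhopa, nabizi

The alternation tracks the last vowel of the stem — -zi when the last vowel of the stem is a high vowel (*zilu*, *kepti*); -pa when the last vowel of the stem is a non-high vowel (*jezo*, *kua*, *fojne*).
Since the last vowel of *tuowho* is /o/ (a non-high vowel), it takes -pa, giving *tuowhopa*.
*nabi* — last vowel /i/ (a high vowel) → -zi → *nabizi*.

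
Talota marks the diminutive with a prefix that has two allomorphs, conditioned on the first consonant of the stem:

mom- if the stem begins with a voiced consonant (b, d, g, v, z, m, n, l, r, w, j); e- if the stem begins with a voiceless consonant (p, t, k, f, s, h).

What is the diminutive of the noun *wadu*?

momwadu

Since the first consonant of *wadu* is /w/ (voiced), it takes mom-, giving *momwadu*.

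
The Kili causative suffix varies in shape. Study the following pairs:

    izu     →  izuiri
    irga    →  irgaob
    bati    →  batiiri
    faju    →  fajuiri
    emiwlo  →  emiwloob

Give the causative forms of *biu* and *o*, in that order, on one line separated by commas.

Looking at the last vowel of each stem: -iri when the last vowel of the stem is a high vowel (*izu*, *bati*, *faju*); -ob when the last vowel of the stem is a non-high vowel (*irga*, *emiwlo*).
The last vowel of *biu* is /u/, which is a high vowel, so the suffix is -iri, giving *biuiri*.
*o*: last vowel = /o/, a non-high vowel → -ob → *oob*.

biuiri, oob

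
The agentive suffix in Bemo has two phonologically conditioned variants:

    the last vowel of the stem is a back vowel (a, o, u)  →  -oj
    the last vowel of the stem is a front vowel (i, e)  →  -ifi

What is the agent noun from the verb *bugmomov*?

*bugmomov*: last vowel = /o/, a back vowel → -oj → *bugmomovoj*.

bugmomovoj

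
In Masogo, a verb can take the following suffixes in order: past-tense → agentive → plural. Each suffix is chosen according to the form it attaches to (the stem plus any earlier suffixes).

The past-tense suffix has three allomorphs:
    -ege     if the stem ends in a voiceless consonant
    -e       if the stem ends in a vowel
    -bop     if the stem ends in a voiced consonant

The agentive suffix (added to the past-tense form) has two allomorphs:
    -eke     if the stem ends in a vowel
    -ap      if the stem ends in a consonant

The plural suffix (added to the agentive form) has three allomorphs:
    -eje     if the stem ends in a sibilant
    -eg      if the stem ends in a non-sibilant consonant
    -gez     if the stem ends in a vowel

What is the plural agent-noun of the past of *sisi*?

sisieekegez

*sisi*: final sound = /i/, a vowel → -e → *sisie*.
The past-tense form *sisie*: final sound = /e/, a vowel → -eke → *sisieeke*.
Since the final sound of the agentive form *sisieeke* is /e/ (a vowel), it takes -gez, giving *sisieekegez*.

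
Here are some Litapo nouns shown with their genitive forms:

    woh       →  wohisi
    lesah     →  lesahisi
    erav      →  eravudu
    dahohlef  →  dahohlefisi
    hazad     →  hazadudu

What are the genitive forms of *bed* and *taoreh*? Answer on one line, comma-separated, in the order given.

bedudu, taorehisi

The alternation tracks the final consonant of the stem — -isi when the stem ends in a voiceless consonant (*woh*, *lesah*, *dahohlef*); -udu when the stem ends in a voiced consonant (*erav*, *hazad*).
*bed*: final consonant = /d/, voiced → -udu → *bedudu*.
*taoreh*: final consonant = /h/, voiceless → -isi → *taorehisi*.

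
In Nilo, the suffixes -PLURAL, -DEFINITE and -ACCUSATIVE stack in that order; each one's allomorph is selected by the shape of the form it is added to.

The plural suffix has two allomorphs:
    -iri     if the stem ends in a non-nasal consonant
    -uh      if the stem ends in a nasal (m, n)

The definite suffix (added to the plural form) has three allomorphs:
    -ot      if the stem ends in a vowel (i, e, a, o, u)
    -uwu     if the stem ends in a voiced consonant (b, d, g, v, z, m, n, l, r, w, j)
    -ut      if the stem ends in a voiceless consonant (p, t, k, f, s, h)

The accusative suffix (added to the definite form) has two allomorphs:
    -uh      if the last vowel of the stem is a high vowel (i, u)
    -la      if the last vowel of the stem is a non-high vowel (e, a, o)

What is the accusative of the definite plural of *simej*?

simejiriotla

*simej*: final consonant = /j/, non-nasal → -iri → *simejiri*.
The plural form *simejiri* — final sound /i/ (a vowel) → -ot → *simejiriot*.
The definite form *simejiriot*: last vowel = /o/, a non-high vowel → -la → *simejiriotla*.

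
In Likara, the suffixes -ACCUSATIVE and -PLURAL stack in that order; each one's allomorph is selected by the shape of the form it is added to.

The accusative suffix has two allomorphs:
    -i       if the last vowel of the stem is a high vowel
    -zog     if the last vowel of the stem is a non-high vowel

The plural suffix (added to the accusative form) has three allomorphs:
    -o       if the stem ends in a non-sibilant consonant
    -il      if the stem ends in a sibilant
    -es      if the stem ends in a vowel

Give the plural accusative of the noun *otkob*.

otkobzogo

The last vowel of *otkob* is /o/, which is a non-high vowel, so the accusative suffix is -zog, giving *otkobzog*.
Since the final sound of the accusative form *otkobzog* is /g/ (a non-sibilant consonant), it takes -o, giving *otkobzogo*.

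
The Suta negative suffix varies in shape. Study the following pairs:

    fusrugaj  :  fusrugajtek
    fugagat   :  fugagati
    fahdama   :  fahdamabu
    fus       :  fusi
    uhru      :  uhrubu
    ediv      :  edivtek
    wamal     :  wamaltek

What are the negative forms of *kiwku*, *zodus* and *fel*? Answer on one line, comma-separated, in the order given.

The alternation tracks the final sound of the stem — -i when the stem ends in a voiceless consonant (*fugagat*, *fus*); -tek when the stem ends in a voiced consonant (*fusrugaj*, *ediv*, *wamal*); -bu when the stem ends in a vowel (*fahdama*, *uhru*).
*kiwku*: final sound = /u/, a vowel → -bu → *kiwkubu*.
*zodus*: final sound = /s/, a voiceless consonant → -i → *zodusi*.
Since the final sound of *fel* is /l/ (a voiced consonant), it takes -tek, giving *feltek*.

kiwkubu, zodusi, feltek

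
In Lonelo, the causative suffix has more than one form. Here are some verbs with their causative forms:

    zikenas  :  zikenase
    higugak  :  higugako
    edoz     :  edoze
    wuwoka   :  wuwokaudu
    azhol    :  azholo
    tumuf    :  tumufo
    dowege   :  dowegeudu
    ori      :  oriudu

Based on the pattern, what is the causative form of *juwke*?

The pattern is sibilance of the final sound: -e when the stem ends in a sibilant (*zikenas*, *edoz*); -o when the stem ends in a non-sibilant consonant (*higugak*, *azhol*, *tumuf*); -udu when the stem ends in a vowel (*wuwoka*, *dowege*, *ori*).
*juwke* — final sound /e/ (a vowel) → -udu → *juwkeudu*.

juwkeudu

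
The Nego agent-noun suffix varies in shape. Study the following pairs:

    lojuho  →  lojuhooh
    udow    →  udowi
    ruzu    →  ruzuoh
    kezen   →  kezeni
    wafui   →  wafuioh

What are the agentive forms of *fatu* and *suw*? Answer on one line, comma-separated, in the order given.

fatuoh, suwi

The pattern is consonant vs. vowel: -i when the stem ends in a consonant (*udow*, *kezen*); -oh when the stem ends in a vowel (*lojuho*, *ruzu*, *wafui*).
The final sound of *fatu* is /u/, which is a vowel, so the suffix is -oh, giving *fatuoh*.
*suw* — final sound /w/ (a consonant) → -i → *suwi*.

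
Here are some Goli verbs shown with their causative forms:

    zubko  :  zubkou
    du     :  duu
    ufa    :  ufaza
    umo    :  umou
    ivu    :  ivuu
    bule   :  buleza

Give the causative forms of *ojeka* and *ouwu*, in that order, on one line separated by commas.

ojekaza, ouwuu

The suffix is conditioned by the last vowel: -u when the last vowel of the stem is a rounded vowel (*zubko*, *du*, *umo*, *ivu*); -za when the last vowel of the stem is an unrounded vowel (*ufa*, *bule*).
*ojeka* — last vowel /a/ (an unrounded vowel) → -za → *ojekaza*.
*ouwu*: last vowel = /u/, a rounded vowel → -u → *ouwuu*.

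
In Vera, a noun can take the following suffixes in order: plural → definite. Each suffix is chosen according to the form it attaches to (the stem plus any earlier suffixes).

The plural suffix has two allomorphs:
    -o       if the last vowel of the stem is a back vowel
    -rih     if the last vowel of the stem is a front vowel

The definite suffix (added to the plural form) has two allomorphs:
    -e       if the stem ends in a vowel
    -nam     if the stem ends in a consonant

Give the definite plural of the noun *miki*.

*miki*: last vowel = /i/, a front vowel → -rih → *mikirih*.
Since the final sound of the plural form *mikirih* is /h/ (a consonant), it takes -nam, giving *mikirihnam*.

mikirihnam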